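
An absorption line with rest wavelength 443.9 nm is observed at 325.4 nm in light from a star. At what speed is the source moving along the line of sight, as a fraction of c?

λ'/λ₀ = 0.7330 < 1 (blueshift), so the source is approaching.
λ'/λ₀ = √((1 − β)/(1 + β)) for an approaching source ⇒ β = (1 − r²)/(1 + r²) with r = λ'/λ₀.
β = (1 − 0.5374)/(1 + 0.5374) ≈ 0.301.

0.301c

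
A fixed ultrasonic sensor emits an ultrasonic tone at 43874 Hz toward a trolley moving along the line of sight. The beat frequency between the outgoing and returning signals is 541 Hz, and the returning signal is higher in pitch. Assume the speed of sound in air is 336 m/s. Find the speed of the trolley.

2.06 m/s

Double Doppler shift off a moving reflector: f₂ = f₀ · (v + u)/(v − u) (u > 0 toward emitter).
Returning signal is higher, so f₂ = f₀ + Δf = 43874 + 541 = 44415 Hz.
Rearranging, u = v · (f₂ − f₀)/(f₂ + f₀) = 336 × 541/88289 ≈ 2.06 m/s.
So the trolley is moving at 2.06 m/s toward the emitter.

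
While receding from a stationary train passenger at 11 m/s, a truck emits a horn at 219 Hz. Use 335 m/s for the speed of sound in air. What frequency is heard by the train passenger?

Only the source moves, away from the listener, so f' = f · v/(v + v_s).
f' = 219 × 335/(335 + 11) = 219 × 335/346 ≈ 212 Hz.

212 Hz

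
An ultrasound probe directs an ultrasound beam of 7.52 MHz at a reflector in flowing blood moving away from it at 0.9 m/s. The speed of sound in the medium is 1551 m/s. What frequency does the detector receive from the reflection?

At the reflector in flowing blood (a moving observer), f₁ = f₀ · (v − u)/v = 7.52 × 1550.1/1551 ≈ 7.516 MHz.
The reflection then acts as a moving source: f₂ = f₁ · v/(v + u) ≈ 7.511 MHz.

7.511 MHz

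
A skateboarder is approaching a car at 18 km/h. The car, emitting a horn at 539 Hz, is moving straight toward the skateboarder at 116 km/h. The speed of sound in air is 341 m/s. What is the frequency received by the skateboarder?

116 km/h = 32.22 m/s; 18 km/h = 5 m/s.
Both move, so f' = f · (v + v_o)/(v − v_s).
f' = 539 × (341 + 5)/(341 − 32.22) = 539 × 346/308.78 ≈ 604 Hz.

604 Hz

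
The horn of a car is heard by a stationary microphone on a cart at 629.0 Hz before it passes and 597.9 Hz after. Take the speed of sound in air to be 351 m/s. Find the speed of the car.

8.9 m/s

f₁/f₂ = (v + v_s)/(v − v_s), so v_s = v · (f₁ − f₂)/(f₁ + f₂).
v_s = 351 × (629.0 − 597.9)/(629.0 + 597.9) = 351 × 31.1/1226.9 ≈ 8.9 m/s.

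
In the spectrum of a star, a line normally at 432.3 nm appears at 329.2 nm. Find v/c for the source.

λ'/λ₀ = 0.7615 < 1 (blueshift), so the source is approaching.
λ'/λ₀ = √((1 − β)/(1 + β)) for an approaching source ⇒ β = (1 − r²)/(1 + r²) with r = λ'/λ₀.
β = (1 − 0.5799)/(1 + 0.5799) ≈ 0.266.

0.266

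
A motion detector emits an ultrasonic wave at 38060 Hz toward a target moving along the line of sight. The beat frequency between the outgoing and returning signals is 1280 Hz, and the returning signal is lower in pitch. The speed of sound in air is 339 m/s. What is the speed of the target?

5.8 m/s

Double Doppler shift off a moving reflector: f₂ = f₀ · (v + u)/(v − u) (u > 0 toward emitter).
Returning signal is lower, so f₂ = f₀ − Δf = 38060 − 1280 = 36780 Hz.
Rearranging, u = v · (f₂ − f₀)/(f₂ + f₀) = 339 × -1280/74840 ≈ -5.8 m/s.
So the target is moving at 5.8 m/s away from the emitter.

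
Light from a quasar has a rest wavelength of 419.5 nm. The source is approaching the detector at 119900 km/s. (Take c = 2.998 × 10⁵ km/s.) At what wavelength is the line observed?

β = v/c = 119900/299800 = 0.3999.
Relativistic Doppler for wavelength: λ' = λ₀ · √((1 − β)/(1 + β)).
λ' = 419.5 × √(0.6001/1.3999) = 419.5 × 0.65471 ≈ 274.6 nm.

274.6 nm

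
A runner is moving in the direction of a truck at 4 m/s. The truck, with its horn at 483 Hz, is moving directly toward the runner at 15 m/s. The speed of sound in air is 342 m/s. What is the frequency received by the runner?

511 Hz

General Doppler shift: f' = f · (v + v_o)/(v − v_s).
f' = 483 × (342 + 4)/(342 − 15) = 483 × 346/327 ≈ 511 Hz.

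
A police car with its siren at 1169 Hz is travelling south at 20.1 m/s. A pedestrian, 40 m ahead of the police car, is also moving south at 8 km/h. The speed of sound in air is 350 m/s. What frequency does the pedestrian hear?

8 km/h = 2.222 m/s.
The pedestrian is ahead, so the police car is moving toward it while the pedestrian is moving away from the police car.
Both move, so f' = f · (v − v_o)/(v − v_s).
f' = 1169 × (350 − 2.222)/(350 − 20.1) = 1169 × 347.78/329.9 ≈ 1232 Hz.

1232 Hz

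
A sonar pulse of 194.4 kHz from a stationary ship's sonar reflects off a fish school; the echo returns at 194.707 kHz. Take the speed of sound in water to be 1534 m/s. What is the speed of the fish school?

1.21 m/s

Double Doppler shift off a moving reflector: f₂ = f₀ · (v + u)/(v − u) (u > 0 toward emitter).
Rearranging, u = v · (f₂ − f₀)/(f₂ + f₀) = 1534 × 0.307/389.107 ≈ 1.21 m/s.
So the fish school is moving at 1.21 m/s toward the emitter.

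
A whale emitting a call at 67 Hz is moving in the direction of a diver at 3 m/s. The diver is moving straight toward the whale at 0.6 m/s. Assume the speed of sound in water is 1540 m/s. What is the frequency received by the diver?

With source approaching and observer approaching, f' = f · (v + v_o)/(v − v_s).
f' = 67 × (1540 + 0.6)/(1540 − 3) = 67 × 1540.6/1537 ≈ 67 Hz.

67 Hz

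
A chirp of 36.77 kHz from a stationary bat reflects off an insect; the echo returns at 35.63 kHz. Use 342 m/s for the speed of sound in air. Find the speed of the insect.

Double Doppler shift off a moving reflector: f₂ = f₀ · (v + u)/(v − u) (u > 0 toward emitter).
Rearranging, u = v · (f₂ − f₀)/(f₂ + f₀) = 342 × -1.14/72.40 ≈ -5.4 m/s.
So the insect is moving at 5.4 m/s away from the emitter.

5.4 m/s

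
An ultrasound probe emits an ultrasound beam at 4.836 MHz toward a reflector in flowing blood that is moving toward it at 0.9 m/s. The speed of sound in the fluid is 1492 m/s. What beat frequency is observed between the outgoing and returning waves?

5838 Hz

At the reflector in flowing blood (a moving observer), f₁ = f₀ · (v + u)/v = 4.836 × 1492.9/1492 ≈ 4.83892 MHz.
The reflection then acts as a moving source: f₂ = f₁ · v/(v − u) ≈ 4.84184 MHz.
Beat frequency (with f₀ = 4836000 Hz): |f₂ − f₀| = 2u·f₀/(v − u) = 2 × 0.9 × 4836000/1491.1 ≈ 5838 Hz.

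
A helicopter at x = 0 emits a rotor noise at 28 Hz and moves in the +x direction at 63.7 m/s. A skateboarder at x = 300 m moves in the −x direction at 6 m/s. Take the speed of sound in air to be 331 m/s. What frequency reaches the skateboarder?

The observer lies on the +x side, so the source is heading toward the observer and the observer is heading toward the source.
With source approaching and observer approaching, f' = f · (v + v_o)/(v − v_s).
f' = 28 × (331 + 6)/(331 − 63.7) = 28 × 337/267.3 ≈ 35.3 Hz.

35.3 Hz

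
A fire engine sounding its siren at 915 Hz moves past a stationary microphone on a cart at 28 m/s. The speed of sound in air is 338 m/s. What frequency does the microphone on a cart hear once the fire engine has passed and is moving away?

845 Hz

Receding: f₂ = f · v/(v + v_s) = 915 × 338/366 ≈ 845 Hz.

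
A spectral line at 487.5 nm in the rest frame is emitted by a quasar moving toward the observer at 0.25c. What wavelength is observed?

Relativistic Doppler for wavelength: λ' = λ₀ · √((1 − β)/(1 + β)).
λ' = 487.5 × √(0.7500/1.2500) = 487.5 × 0.77460 ≈ 377.6 nm.

377.6 nm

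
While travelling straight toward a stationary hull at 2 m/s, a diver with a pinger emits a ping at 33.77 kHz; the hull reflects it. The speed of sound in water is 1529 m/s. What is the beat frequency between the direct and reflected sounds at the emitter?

The hull receives the sound from a moving source: f₁ = f₀ · v/(v − v_e) = 33.77 × 1529/1527 ≈ 33.8142 kHz.
On the return leg the diver with a pinger is a moving observer: f₂ = f₁ · (v + v_e)/v = 33.8142 × 1531/1529 ≈ 33.8585 kHz.
Equivalently f₂ = f₀ · (v + v_e)/(v − v_e).
Beat against the emitted tone (with f₀ = 33770 Hz): |f₂ − f₀| = 2v_e·f₀/(v − v_e) = 2 × 2 × 33770/1527 ≈ 88 Hz.

88 Hz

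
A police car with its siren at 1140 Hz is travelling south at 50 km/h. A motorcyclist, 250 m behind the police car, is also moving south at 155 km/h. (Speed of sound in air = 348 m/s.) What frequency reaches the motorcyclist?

1232 Hz

50 km/h = 13.89 m/s; 155 km/h = 43.06 m/s.
The motorcyclist is behind, so the police car is moving away from it while the motorcyclist is moving toward the police car.
With source receding and observer approaching, f' = f · (v + v_o)/(v + v_s).
f' = 1140 × (348 + 43.06)/(348 + 13.89) = 1140 × 391.06/361.89 ≈ 1232 Hz.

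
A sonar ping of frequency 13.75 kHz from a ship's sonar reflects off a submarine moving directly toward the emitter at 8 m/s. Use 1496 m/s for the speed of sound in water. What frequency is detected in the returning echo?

At the submarine (a moving observer), f₁ = f₀ · (v + u)/v = 13.75 × 1504/1496 ≈ 13.82 kHz.
The reflection then acts as a moving source: f₂ = f₁ · v/(v − u) ≈ 13.90 kHz.

13.90 kHz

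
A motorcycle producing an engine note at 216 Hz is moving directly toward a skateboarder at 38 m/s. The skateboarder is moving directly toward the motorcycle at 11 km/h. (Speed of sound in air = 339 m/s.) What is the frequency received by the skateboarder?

245 Hz

11 km/h = 3.056 m/s.
With source approaching and observer approaching, f' = f · (v + v_o)/(v − v_s).
f' = 216 × (339 + 3.056)/(339 − 38) = 216 × 342.06/301 ≈ 245 Hz.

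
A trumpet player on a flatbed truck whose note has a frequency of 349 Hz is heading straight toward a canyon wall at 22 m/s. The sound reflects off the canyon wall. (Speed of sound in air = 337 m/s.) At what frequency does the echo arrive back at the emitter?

398 Hz

The canyon wall receives the sound from a moving source: f₁ = f₀ · v/(v − v_e) = 349 × 337/315 ≈ 373 Hz.
On the return leg the trumpet player on a flatbed truck is a moving observer: f₂ = f₁ · (v + v_e)/v = 373 × 359/337 ≈ 398 Hz.
Equivalently f₂ = f₀ · (v + v_e)/(v − v_e).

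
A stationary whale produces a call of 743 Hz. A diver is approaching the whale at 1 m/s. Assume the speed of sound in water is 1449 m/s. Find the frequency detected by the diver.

744 Hz

Moving observer, stationary source: f' = f · (v + v_o)/v.
f' = 743 × (1449 + 1)/1449 = 743 × 1450/1449 ≈ 744 Hz.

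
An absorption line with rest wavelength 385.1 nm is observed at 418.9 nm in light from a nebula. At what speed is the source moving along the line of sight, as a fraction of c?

λ'/λ₀ = 1.0878 > 1 (redshift), so the source is receding.
λ'/λ₀ = √((1 + β)/(1 − β)) for a receding source ⇒ β = (r² − 1)/(r² + 1) with r = λ'/λ₀.
β = (1.1832 − 1)/(1.1832 + 1) ≈ 0.084.

0.084c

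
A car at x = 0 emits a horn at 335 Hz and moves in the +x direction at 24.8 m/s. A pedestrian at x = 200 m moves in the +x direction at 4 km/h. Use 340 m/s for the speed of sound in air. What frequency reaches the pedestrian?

360 Hz

4 km/h = 1.111 m/s.
The observer lies on the +x side, so the source is heading toward the observer and the observer is heading away from the source.
General Doppler shift: f' = f · (v − v_o)/(v − v_s).
f' = 335 × (340 − 1.111)/(340 − 24.8) = 335 × 338.89/315.2 ≈ 360 Hz.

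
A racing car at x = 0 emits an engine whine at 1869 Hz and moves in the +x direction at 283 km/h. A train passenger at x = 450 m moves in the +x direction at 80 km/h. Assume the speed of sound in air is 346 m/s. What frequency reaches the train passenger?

283 km/h = 78.61 m/s; 80 km/h = 22.22 m/s.
The observer lies on the +x side, so the source is heading toward the observer and the observer is heading away from the source.
General Doppler shift: f' = f · (v − v_o)/(v − v_s).
f' = 1869 × (346 − 22.22)/(346 − 78.61) = 1869 × 323.78/267.39 ≈ 2263 Hz.

2263 Hz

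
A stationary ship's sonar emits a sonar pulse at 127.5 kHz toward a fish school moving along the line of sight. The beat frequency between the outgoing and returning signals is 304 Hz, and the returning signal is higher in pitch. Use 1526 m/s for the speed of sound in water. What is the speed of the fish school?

Double Doppler shift off a moving reflector: f₂ = f₀ · (v + u)/(v − u) (u > 0 toward emitter).
Returning signal is higher, so f₂ = f₀ + Δf = 127500 + 304 = 127804 Hz.
Rearranging, u = v · (f₂ − f₀)/(f₂ + f₀) = 1526 × 304/255304 ≈ 1.82 m/s.
So the fish school is moving at 1.82 m/s toward the emitter.

1.82 m/s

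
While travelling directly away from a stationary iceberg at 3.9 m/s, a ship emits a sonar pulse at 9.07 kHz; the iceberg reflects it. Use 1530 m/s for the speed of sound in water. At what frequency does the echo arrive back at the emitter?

The iceberg receives the sound from a moving source: f₁ = f₀ · v/(v + v_e) = 9.07 × 1530/1533.9 ≈ 9.05 kHz.
On the return leg the ship is a moving observer: f₂ = f₁ · (v − v_e)/v = 9.05 × 1526.1/1530 ≈ 9.02 kHz.
Equivalently f₂ = f₀ · (v − v_e)/(v + v_e).

9.02 kHz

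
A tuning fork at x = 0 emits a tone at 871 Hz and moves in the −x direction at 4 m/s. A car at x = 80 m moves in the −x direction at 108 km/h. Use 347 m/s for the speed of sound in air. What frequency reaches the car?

108 km/h = 30 m/s.
The observer lies on the +x side, so the source is heading away from the observer and the observer is heading toward the source.
With source receding and observer approaching, f' = f · (v + v_o)/(v + v_s).
f' = 871 × (347 + 30)/(347 + 4) = 871 × 377/351 ≈ 936 Hz.

936 Hz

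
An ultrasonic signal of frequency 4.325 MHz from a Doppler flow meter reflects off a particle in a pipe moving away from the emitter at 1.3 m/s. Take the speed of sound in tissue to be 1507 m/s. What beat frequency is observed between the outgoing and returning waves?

At the particle in a pipe (a moving observer), f₁ = f₀ · (v − u)/v = 4.325 × 1505.7/1507 ≈ 4.32127 MHz.
On reflection it acts as a source moving away from the stationary detector: f₂ = f₁ · v/(v + u) = 4.32127 × 1507/1508.3 ≈ 4.31754 MHz.
Beat frequency (with f₀ = 4325000 Hz): |f₂ − f₀| = 2u·f₀/(v + u) = 2 × 1.3 × 4325000/1508.3 ≈ 7455 Hz.

7455 Hz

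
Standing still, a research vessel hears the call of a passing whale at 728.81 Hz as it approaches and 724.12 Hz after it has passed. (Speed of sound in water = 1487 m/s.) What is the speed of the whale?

4.8 m/s

f₁/f₂ = (v + v_s)/(v − v_s), so v_s = v · (f₁ − f₂)/(f₁ + f₂).
v_s = 1487 × (728.81 − 724.12)/(728.81 + 724.12) = 1487 × 4.69/1452.93 ≈ 4.8 m/s.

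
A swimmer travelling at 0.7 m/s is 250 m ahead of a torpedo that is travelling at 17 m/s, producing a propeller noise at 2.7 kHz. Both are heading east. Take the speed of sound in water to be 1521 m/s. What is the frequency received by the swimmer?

2.73 kHz

The swimmer is ahead, so the torpedo is moving toward it while the swimmer is moving away from the torpedo.
Both move, so f' = f · (v − v_o)/(v − v_s).
f' = 2.7 × (1521 − 0.7)/(1521 − 17) = 2.7 × 1520.3/1504 ≈ 2.73 kHz.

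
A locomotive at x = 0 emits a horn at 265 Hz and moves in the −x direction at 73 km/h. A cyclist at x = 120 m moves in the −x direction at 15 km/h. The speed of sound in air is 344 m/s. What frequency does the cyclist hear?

253 Hz

73 km/h = 20.28 m/s; 15 km/h = 4.167 m/s.
The observer lies on the +x side, so the source is heading away from the observer and the observer is heading toward the source.
General Doppler shift: f' = f · (v + v_o)/(v + v_s).
f' = 265 × (344 + 4.167)/(344 + 20.28) = 265 × 348.17/364.28 ≈ 253 Hz.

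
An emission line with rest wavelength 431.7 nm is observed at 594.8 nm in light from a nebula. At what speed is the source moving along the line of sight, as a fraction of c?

λ'/λ₀ = 1.3778 > 1 (redshift), so the source is receding.
λ'/λ₀ = √((1 + β)/(1 − β)) for a receding source ⇒ β = (r² − 1)/(r² + 1) with r = λ'/λ₀.
β = (1.8984 − 1)/(1.8984 + 1) ≈ 0.310.

0.310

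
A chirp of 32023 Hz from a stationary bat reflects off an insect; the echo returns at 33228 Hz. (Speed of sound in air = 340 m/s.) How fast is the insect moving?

6.3 m/s

Double Doppler shift off a moving reflector: f₂ = f₀ · (v + u)/(v − u) (u > 0 toward emitter).
Rearranging, u = v · (f₂ − f₀)/(f₂ + f₀) = 340 × 1205/65251 ≈ 6.3 m/s.
So the insect is moving at 6.3 m/s toward the emitter.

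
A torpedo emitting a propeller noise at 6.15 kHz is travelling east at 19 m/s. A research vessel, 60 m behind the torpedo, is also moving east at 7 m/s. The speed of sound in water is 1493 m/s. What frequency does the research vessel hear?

The research vessel is behind, so the torpedo is moving away from it while the research vessel is moving toward the torpedo.
General Doppler shift: f' = f · (v + v_o)/(v + v_s).
f' = 6.15 × (1493 + 7)/(1493 + 19) = 6.15 × 1500/1512 ≈ 6.10 kHz.

6.10 kHz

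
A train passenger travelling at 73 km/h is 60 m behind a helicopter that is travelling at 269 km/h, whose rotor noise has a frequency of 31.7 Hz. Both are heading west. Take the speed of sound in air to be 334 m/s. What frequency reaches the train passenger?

27.5 Hz

269 km/h = 74.72 m/s; 73 km/h = 20.28 m/s.
The train passenger is behind, so the helicopter is moving away from it while the train passenger is moving toward the helicopter.
With source receding and observer approaching, f' = f · (v + v_o)/(v + v_s).
f' = 31.7 × (334 + 20.28)/(334 + 74.72) = 31.7 × 354.28/408.72 ≈ 27.5 Hz.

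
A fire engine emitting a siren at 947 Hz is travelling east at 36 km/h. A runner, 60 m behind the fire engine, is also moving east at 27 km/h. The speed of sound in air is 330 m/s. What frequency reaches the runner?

940 Hz

36 km/h = 10 m/s; 27 km/h = 7.5 m/s.
The runner is behind, so the fire engine is moving away from it while the runner is moving toward the fire engine.
Both move, so f' = f · (v + v_o)/(v + v_s).
f' = 947 × (330 + 7.5)/(330 + 10) = 947 × 337.5/340 ≈ 940 Hz.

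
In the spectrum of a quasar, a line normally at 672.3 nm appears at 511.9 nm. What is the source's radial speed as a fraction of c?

λ'/λ₀ = 0.7614 < 1 (blueshift), so the source is approaching.
λ'/λ₀ = √((1 − β)/(1 + β)) for an approaching source ⇒ β = (1 − r²)/(1 + r²) with r = λ'/λ₀.
β = (1 − 0.5798)/(1 + 0.5798) ≈ 0.266.

0.266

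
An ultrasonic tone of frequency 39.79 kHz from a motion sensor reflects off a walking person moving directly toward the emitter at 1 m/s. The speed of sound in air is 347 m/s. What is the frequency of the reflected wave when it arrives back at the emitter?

At the walking person (a moving observer), f₁ = f₀ · (v + u)/v = 39.79 × 348/347 ≈ 39.9 kHz.
The reflection then acts as a moving source: f₂ = f₁ · v/(v − u) ≈ 40.0 kHz.

40.0 kHz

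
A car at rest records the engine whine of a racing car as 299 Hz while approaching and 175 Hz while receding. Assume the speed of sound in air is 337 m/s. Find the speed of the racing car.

88 m/s

f₁/f₂ = (v + v_s)/(v − v_s), so v_s = v · (f₁ − f₂)/(f₁ + f₂).
v_s = 337 × (299 − 175)/(299 + 175) = 337 × 124/474 ≈ 88 m/s.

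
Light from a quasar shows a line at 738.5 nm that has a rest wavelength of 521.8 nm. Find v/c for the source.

λ'/λ₀ = 1.4153 > 1 (redshift), so the source is receding.
λ'/λ₀ = √((1 + β)/(1 − β)) for a receding source ⇒ β = (r² − 1)/(r² + 1) with r = λ'/λ₀.
β = (2.0031 − 1)/(2.0031 + 1) ≈ 0.334.

0.334c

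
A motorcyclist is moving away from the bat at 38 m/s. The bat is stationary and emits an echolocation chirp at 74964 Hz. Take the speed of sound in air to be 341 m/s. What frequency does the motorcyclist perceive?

66610 Hz

Moving observer, stationary source: f' = f · (v − v_o)/v.
f' = 74964 × (341 − 38)/341 = 74964 × 303/341 ≈ 66610 Hz.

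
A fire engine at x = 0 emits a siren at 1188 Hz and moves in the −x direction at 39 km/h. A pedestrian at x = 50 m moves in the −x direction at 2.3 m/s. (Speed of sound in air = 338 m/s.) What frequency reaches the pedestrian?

1159 Hz

39 km/h = 10.83 m/s.
The observer lies on the +x side, so the source is heading away from the observer and the observer is heading toward the source.
With source receding and observer approaching, f' = f · (v + v_o)/(v + v_s).
f' = 1188 × (338 + 2.3)/(338 + 10.83) = 1188 × 340.3/348.83 ≈ 1159 Hz.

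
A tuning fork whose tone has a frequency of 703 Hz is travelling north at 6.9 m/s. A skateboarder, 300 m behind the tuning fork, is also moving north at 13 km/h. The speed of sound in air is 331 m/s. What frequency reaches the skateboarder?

696 Hz

13 km/h = 3.611 m/s.
The skateboarder is behind, so the tuning fork is moving away from it while the skateboarder is moving toward the tuning fork.
General Doppler shift: f' = f · (v + v_o)/(v + v_s).
f' = 703 × (331 + 3.611)/(331 + 6.9) = 703 × 334.61/337.9 ≈ 696 Hz.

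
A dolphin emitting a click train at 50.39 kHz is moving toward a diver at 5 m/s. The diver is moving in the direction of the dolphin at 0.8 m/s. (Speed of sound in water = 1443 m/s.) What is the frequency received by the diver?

50.6 kHz

With source approaching and observer approaching, f' = f · (v + v_o)/(v − v_s).
f' = 50.39 × (1443 + 0.8)/(1443 − 5) = 50.39 × 1443.8/1438 ≈ 50.6 kHz.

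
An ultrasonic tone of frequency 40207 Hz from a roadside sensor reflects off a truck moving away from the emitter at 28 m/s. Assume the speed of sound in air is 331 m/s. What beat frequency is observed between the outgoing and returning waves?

At the truck (a moving observer), f₁ = f₀ · (v − u)/v = 40207 × 303/331 ≈ 36806 Hz.
On reflection it acts as a source moving away from the stationary detector: f₂ = f₁ · v/(v + u) = 36806 × 331/359 ≈ 33935 Hz.
Equivalently f₂ = f₀ · (v − u)/(v + u).
Beat frequency: |f₂ − f₀| = 2u·f₀/(v + u) = 2 × 28 × 40207/359 ≈ 6272 Hz.

6272 Hz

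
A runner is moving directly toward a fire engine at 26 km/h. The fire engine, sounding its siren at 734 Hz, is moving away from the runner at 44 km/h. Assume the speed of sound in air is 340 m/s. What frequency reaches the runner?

724 Hz

44 km/h = 12.22 m/s; 26 km/h = 7.222 m/s.
Both move, so f' = f · (v + v_o)/(v + v_s).
f' = 734 × (340 + 7.222)/(340 + 12.22) = 734 × 347.22/352.22 ≈ 724 Hz.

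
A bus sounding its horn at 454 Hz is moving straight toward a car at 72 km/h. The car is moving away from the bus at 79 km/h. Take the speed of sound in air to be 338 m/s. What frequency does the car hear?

72 km/h = 20 m/s; 79 km/h = 21.94 m/s.
Both move, so f' = f · (v − v_o)/(v − v_s).
f' = 454 × (338 − 21.94)/(338 − 20) = 454 × 316.06/318 ≈ 451 Hz.

451 Hz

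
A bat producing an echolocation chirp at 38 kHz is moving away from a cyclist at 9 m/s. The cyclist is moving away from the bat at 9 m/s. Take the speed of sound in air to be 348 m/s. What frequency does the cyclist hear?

Both move, so f' = f · (v − v_o)/(v + v_s).
f' = 38 × (348 − 9)/(348 + 9) = 38 × 339/357 ≈ 36.1 kHz.

36.1 kHz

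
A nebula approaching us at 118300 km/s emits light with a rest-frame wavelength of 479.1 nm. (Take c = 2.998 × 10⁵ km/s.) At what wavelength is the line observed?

β = v/c = 118300/299800 = 0.3946.
Relativistic Doppler for wavelength: λ' = λ₀ · √((1 − β)/(1 + β)).
λ' = 479.1 × √(0.6054/1.3946) = 479.1 × 0.65887 ≈ 315.7 nm.

315.7 nm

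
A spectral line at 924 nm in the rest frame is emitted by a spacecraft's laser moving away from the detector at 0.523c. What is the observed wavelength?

1651.1 nm

Relativistic Doppler for wavelength: λ' = λ₀ · √((1 + β)/(1 − β)).
λ' = 924 × √(1.5230/0.4770) = 924 × 1.78686 ≈ 1651.1 nm.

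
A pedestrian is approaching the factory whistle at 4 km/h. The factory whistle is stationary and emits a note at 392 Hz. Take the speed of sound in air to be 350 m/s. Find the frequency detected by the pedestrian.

4 km/h = 1.111 m/s.
Moving observer, stationary source: f' = f · (v + v_o)/v.
f' = 392 × (350 + 1.111)/350 = 392 × 351.11/350 ≈ 393 Hz.

393 Hz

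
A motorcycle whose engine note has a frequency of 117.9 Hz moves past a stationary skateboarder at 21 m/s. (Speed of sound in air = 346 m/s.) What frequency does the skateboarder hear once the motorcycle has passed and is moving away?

111 Hz

Receding: f₂ = f · v/(v + v_s) = 117.9 × 346/367 ≈ 111 Hz.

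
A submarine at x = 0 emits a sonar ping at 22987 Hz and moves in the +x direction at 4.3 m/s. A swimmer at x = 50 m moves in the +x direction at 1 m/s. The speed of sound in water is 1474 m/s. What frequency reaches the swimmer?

23039 Hz

The observer lies on the +x side, so the source is heading toward the observer and the observer is heading away from the source.
General Doppler shift: f' = f · (v − v_o)/(v − v_s).
f' = 22987 × (1474 − 1)/(1474 − 4.3) = 22987 × 1473/1469.7 ≈ 23039 Hz.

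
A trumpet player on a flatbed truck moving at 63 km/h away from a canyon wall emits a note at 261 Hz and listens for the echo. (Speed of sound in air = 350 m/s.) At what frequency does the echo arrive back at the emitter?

236 Hz

63 km/h = 17.5 m/s.
The canyon wall receives the sound from a moving source: f₁ = f₀ · v/(v + v_e) = 261 × 350/367.5 ≈ 249 Hz.
On the return leg the trumpet player on a flatbed truck is a moving observer: f₂ = f₁ · (v − v_e)/v = 249 × 332.5/350 ≈ 236 Hz.
Equivalently f₂ = f₀ · (v − v_e)/(v + v_e).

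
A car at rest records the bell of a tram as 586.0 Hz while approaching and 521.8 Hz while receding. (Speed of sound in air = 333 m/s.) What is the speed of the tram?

19.3 m/s

f₁/f₂ = (v + v_s)/(v − v_s), so v_s = v · (f₁ − f₂)/(f₁ + f₂).
v_s = 333 × (586.0 − 521.8)/(586.0 + 521.8) = 333 × 64.2/1107.8 ≈ 19.3 m/s.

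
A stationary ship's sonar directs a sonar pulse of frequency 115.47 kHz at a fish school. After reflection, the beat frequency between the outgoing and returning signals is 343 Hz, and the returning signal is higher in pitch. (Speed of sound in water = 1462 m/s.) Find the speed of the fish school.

Double Doppler shift off a moving reflector: f₂ = f₀ · (v + u)/(v − u) (u > 0 toward emitter).
Returning signal is higher, so f₂ = f₀ + Δf = 115470 + 343 = 115813 Hz.
Rearranging, u = v · (f₂ − f₀)/(f₂ + f₀) = 1462 × 343/231283 ≈ 2.17 m/s.
So the fish school is moving at 2.17 m/s toward the emitter.

2.17 m/s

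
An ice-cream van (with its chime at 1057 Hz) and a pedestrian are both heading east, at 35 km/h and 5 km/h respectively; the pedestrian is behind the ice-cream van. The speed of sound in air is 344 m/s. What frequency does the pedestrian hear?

35 km/h = 9.722 m/s; 5 km/h = 1.389 m/s.
The pedestrian is behind, so the ice-cream van is moving away from it while the pedestrian is moving toward the ice-cream van.
General Doppler shift: f' = f · (v + v_o)/(v + v_s).
f' = 1057 × (344 + 1.389)/(344 + 9.722) = 1057 × 345.39/353.72 ≈ 1032 Hz.

1032 Hz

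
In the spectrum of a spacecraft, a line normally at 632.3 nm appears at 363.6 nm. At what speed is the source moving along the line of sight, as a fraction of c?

λ'/λ₀ = 0.5750 < 1 (blueshift), so the source is approaching.
λ'/λ₀ = √((1 − β)/(1 + β)) for an approaching source ⇒ β = (1 − r²)/(1 + r²) with r = λ'/λ₀.
β = (1 − 0.3307)/(1 + 0.3307) ≈ 0.503.

0.503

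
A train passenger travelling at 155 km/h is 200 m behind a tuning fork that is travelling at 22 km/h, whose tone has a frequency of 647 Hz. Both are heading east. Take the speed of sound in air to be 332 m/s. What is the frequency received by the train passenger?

22 km/h = 6.111 m/s; 155 km/h = 43.06 m/s.
The train passenger is behind, so the tuning fork is moving away from it while the train passenger is moving toward the tuning fork.
General Doppler shift: f' = f · (v + v_o)/(v + v_s).
f' = 647 × (332 + 43.06)/(332 + 6.111) = 647 × 375.06/338.11 ≈ 718 Hz.

718 Hz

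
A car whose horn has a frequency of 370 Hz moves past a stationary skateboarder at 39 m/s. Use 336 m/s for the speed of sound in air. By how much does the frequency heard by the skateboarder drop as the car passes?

Approaching: f₁ = f · v/(v − v_s) = 370 × 336/297 ≈ 418.6 Hz.
Receding: f₂ = f · v/(v + v_s) = 370 × 336/375 ≈ 331.5 Hz.
Drop: f₁ − f₂ = 2f·v·v_s/(v² − v_s²) = 2 × 370 × 336 × 39/(336² − 39²) ≈ 87.1 Hz.

87.1 Hz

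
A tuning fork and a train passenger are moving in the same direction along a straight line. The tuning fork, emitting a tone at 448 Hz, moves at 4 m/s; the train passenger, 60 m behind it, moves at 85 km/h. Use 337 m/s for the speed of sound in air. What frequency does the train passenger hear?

85 km/h = 23.61 m/s.
The train passenger is behind, so the tuning fork is moving away from it while the train passenger is moving toward the tuning fork.
Both move, so f' = f · (v + v_o)/(v + v_s).
f' = 448 × (337 + 23.61)/(337 + 4) = 448 × 360.61/341 ≈ 474 Hz.

474 Hz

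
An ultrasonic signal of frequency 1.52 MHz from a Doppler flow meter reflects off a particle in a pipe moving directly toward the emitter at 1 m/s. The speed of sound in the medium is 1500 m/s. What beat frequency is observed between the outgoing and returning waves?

2028 Hz

At the particle in a pipe (a moving observer), f₁ = f₀ · (v + u)/v = 1.52 × 1501/1500 ≈ 1.52101 MHz.
The reflection then acts as a moving source: f₂ = f₁ · v/(v − u) ≈ 1.52203 MHz.
Beat frequency (with f₀ = 1520000 Hz): |f₂ − f₀| = 2u·f₀/(v − u) = 2 × 1 × 1520000/1499 ≈ 2028 Hz.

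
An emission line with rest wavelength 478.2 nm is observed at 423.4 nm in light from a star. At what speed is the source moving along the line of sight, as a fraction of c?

0.121

λ'/λ₀ = 0.8854 < 1 (blueshift), so the source is approaching.
λ'/λ₀ = √((1 − β)/(1 + β)) for an approaching source ⇒ β = (1 − r²)/(1 + r²) with r = λ'/λ₀.
β = (1 − 0.7839)/(1 + 0.7839) ≈ 0.121.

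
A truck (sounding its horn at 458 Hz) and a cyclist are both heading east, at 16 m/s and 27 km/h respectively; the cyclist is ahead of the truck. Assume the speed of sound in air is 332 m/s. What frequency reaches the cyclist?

27 km/h = 7.5 m/s.
The cyclist is ahead, so the truck is moving toward it while the cyclist is moving away from the truck.
With source approaching and observer receding, f' = f · (v − v_o)/(v − v_s).
f' = 458 × (332 − 7.5)/(332 − 16) = 458 × 324.5/316 ≈ 470 Hz.

470 Hz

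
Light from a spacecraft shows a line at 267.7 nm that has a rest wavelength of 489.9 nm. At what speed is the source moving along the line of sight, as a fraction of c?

0.540c

λ'/λ₀ = 0.5464 < 1 (blueshift), so the source is approaching.
λ'/λ₀ = √((1 − β)/(1 + β)) for an approaching source ⇒ β = (1 − r²)/(1 + r²) with r = λ'/λ₀.
β = (1 − 0.2986)/(1 + 0.2986) ≈ 0.540.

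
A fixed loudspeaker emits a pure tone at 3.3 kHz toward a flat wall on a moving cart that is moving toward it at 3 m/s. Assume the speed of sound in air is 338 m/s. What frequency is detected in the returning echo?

At the flat wall on a moving cart (a moving observer), f₁ = f₀ · (v + u)/v = 3.3 × 341/338 ≈ 3.33 kHz.
On reflection it acts as a source moving toward the stationary detector: f₂ = f₁ · v/(v − u) = 3.33 × 338/335 ≈ 3.36 kHz.

3.36 kHz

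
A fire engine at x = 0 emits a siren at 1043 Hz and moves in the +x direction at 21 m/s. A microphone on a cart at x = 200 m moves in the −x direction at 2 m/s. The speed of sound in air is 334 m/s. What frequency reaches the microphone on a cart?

The observer lies on the +x side, so the source is heading toward the observer and the observer is heading toward the source.
With source approaching and observer approaching, f' = f · (v + v_o)/(v − v_s).
f' = 1043 × (334 + 2)/(334 − 21) = 1043 × 336/313 ≈ 1120 Hz.

1120 Hz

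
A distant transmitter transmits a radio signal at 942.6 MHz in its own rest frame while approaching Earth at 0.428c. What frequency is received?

Relativistic Doppler for frequency: f' = f₀ · √((1 + β)/(1 − β)).
f' = 942.6 × √(1.4280/0.5720) = 942.6 × 1.58003 ≈ 1489.3 MHz.

1489.3 MHz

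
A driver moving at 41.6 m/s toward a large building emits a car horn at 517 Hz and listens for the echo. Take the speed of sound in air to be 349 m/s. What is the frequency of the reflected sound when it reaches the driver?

657 Hz

The large building receives the sound from a moving source: f₁ = f₀ · v/(v − v_e) = 517 × 349/307.4 ≈ 587 Hz.
On the return leg the driver is a moving observer: f₂ = f₁ · (v + v_e)/v = 587 × 390.6/349 ≈ 657 Hz.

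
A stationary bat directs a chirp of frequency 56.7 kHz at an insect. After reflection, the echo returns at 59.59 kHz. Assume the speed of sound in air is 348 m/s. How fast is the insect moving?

Double Doppler shift off a moving reflector: f₂ = f₀ · (v + u)/(v − u) (u > 0 toward emitter).
Rearranging, u = v · (f₂ − f₀)/(f₂ + f₀) = 348 × 2.89/116.29 ≈ 8.6 m/s.
So the insect is moving at 8.6 m/s toward the emitter.

8.6 m/s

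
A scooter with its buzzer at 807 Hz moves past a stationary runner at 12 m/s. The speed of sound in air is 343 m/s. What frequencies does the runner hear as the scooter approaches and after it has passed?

836 Hz approaching; 780 Hz receding

Approaching: f₁ = f · v/(v − v_s) = 807 × 343/331 ≈ 836 Hz.
Receding: f₂ = f · v/(v + v_s) = 807 × 343/355 ≈ 780 Hz.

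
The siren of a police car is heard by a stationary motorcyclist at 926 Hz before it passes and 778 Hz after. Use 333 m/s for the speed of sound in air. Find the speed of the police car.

f₁/f₂ = (v + v_s)/(v − v_s), so v_s = v · (f₁ − f₂)/(f₁ + f₂).
v_s = 333 × (926 − 778)/(926 + 778) = 333 × 148/1704 ≈ 29 m/s.

29 m/s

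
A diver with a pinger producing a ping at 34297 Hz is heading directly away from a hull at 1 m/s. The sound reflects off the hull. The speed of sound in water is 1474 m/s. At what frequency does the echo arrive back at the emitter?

The hull receives the sound from a moving source: f₁ = f₀ · v/(v + v_e) = 34297 × 1474/1475 ≈ 34274 Hz.
On the return leg the diver with a pinger is a moving observer: f₂ = f₁ · (v − v_e)/v = 34274 × 1473/1474 ≈ 34250 Hz.
Equivalently f₂ = f₀ · (v − v_e)/(v + v_e).

34250 Hz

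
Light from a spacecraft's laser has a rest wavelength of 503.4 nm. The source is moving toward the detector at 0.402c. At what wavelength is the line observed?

328.8 nm

Relativistic Doppler for wavelength: λ' = λ₀ · √((1 − β)/(1 + β)).
λ' = 503.4 × √(0.5980/1.4020) = 503.4 × 0.65310 ≈ 328.8 nm.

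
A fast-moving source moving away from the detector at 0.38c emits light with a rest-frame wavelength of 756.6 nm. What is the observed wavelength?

1128.8 nm

Relativistic Doppler for wavelength: λ' = λ₀ · √((1 + β)/(1 − β)).
λ' = 756.6 × √(1.3800/0.6200) = 756.6 × 1.49191 ≈ 1128.8 nm.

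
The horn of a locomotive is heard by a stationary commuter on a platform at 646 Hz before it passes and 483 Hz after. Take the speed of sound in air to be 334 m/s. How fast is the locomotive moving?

48 m/s

f₁/f₂ = (v + v_s)/(v − v_s), so v_s = v · (f₁ − f₂)/(f₁ + f₂).
v_s = 334 × (646 − 483)/(646 + 483) = 334 × 163/1129 ≈ 48 m/s.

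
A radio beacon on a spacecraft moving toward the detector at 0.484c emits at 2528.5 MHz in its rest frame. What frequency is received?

4288.0 MHz

Relativistic Doppler for frequency: f' = f₀ · √((1 + β)/(1 − β)).
f' = 2528.5 × √(1.4840/0.5160) = 2528.5 × 1.69587 ≈ 4288.0 MHz.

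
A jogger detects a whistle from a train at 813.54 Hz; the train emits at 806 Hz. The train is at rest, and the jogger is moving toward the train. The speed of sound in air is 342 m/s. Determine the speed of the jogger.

3.2 m/s

f' = f · (v + v_o)/v ⇒ v_o = v · |f'/f − 1|.
v_o = 342 × |813.54/806 − 1| = 342 × 0.009355 ≈ 3.2 m/s.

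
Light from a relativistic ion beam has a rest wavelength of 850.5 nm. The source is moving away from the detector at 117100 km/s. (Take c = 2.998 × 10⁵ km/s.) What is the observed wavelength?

1284.8 nm

β = v/c = 117100/299800 = 0.3906.
Relativistic Doppler for wavelength: λ' = λ₀ · √((1 + β)/(1 − β)).
λ' = 850.5 × √(1.3906/0.6094) = 850.5 × 1.51059 ≈ 1284.8 nm.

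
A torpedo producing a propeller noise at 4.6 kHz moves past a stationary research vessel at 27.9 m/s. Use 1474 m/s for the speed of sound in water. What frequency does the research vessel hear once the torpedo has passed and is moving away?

4.51 kHz

Receding: f₂ = f · v/(v + v_s) = 4.6 × 1474/1501.9 ≈ 4.51 kHz.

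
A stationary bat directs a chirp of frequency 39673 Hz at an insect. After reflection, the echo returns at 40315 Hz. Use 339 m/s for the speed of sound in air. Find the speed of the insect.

2.72 m/s

Double Doppler shift off a moving reflector: f₂ = f₀ · (v + u)/(v − u) (u > 0 toward emitter).
Rearranging, u = v · (f₂ − f₀)/(f₂ + f₀) = 339 × 642/79988 ≈ 2.72 m/s.
So the insect is moving at 2.72 m/s toward the emitter.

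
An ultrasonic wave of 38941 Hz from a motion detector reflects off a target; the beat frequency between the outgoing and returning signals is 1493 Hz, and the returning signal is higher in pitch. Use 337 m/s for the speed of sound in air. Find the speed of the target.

Double Doppler shift off a moving reflector: f₂ = f₀ · (v + u)/(v − u) (u > 0 toward emitter).
Returning signal is higher, so f₂ = f₀ + Δf = 38941 + 1493 = 40434 Hz.
Rearranging, u = v · (f₂ − f₀)/(f₂ + f₀) = 337 × 1493/79375 ≈ 6.3 m/s.
So the target is moving at 6.3 m/s toward the emitter.

6.3 m/s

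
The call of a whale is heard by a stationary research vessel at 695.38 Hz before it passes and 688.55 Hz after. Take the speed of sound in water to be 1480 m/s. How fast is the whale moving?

f₁/f₂ = (v + v_s)/(v − v_s), so v_s = v · (f₁ − f₂)/(f₁ + f₂).
v_s = 1480 × (695.38 − 688.55)/(695.38 + 688.55) = 1480 × 6.83/1383.93 ≈ 7.3 m/s.

7.3 m/s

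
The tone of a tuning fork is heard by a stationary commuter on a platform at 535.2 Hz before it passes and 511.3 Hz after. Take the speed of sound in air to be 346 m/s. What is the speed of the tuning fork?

f₁/f₂ = (v + v_s)/(v − v_s), so v_s = v · (f₁ − f₂)/(f₁ + f₂).
v_s = 346 × (535.2 − 511.3)/(535.2 + 511.3) = 346 × 23.9/1046.5 ≈ 7.9 m/s.

7.9 m/s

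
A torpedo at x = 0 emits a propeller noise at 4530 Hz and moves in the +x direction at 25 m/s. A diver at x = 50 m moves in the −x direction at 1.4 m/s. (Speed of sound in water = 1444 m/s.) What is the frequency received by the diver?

4614 Hz

The observer lies on the +x side, so the source is heading toward the observer and the observer is heading toward the source.
With source approaching and observer approaching, f' = f · (v + v_o)/(v − v_s).
f' = 4530 × (1444 + 1.4)/(1444 − 25) = 4530 × 1445.4/1419 ≈ 4614 Hz.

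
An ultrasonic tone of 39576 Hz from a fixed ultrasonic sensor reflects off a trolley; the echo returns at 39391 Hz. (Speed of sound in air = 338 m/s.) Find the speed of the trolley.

Double Doppler shift off a moving reflector: f₂ = f₀ · (v + u)/(v − u) (u > 0 toward emitter).
Rearranging, u = v · (f₂ − f₀)/(f₂ + f₀) = 338 × -185/78967 ≈ -0.79 m/s.
So the trolley is moving at 0.79 m/s away from the emitter.

0.79 m/s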